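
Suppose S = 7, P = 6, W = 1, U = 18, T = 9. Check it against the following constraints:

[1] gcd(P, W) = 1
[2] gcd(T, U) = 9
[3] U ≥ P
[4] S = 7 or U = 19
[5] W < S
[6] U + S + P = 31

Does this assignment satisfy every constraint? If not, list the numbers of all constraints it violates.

All constraints are satisfied.

[1] gcd(6, 1) = 1 — OK.
[2] gcd(9, 18) = 9 — OK.
[3] U = 18, P = 6; 18 ≥ 6 — OK.
[4] S = 7 = 7 (first disjunct) — OK.
[5] W = 1, S = 7; 1 < 7 — OK.
[6] U + S + P = 18 + 7 + 6 = 31 — OK.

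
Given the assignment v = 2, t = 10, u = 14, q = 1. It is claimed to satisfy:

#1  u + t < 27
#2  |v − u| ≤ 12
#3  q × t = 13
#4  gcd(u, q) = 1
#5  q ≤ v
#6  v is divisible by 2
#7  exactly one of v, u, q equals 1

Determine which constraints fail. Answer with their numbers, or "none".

The assignment fails constraint 3.

#1 u + t = 14 + 10 = 24; 24 < 27 — holds.
#2 |2 − 14| = 12; 12 ≤ 12 — holds.
#3 q × t = 1 × 10 = 10, not 13 — does not hold.
#4 gcd(14, 1) = 1 — holds.
#5 q = 1, v = 2; 1 ≤ 2 — holds.
#6 2 / 2 = 1, so 2 divides 2 — holds.
#7 v=2, u=14, q=1; 1 of them equals 1 — holds.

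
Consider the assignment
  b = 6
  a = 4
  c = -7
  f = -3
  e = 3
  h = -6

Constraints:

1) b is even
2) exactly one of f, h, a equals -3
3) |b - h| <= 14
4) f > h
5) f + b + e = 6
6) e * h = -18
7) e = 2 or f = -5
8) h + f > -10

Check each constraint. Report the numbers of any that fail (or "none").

Constraint 7 does not hold.

1) b = 6 is even  holds
2) f=-3, h=-6, a=4; 1 of them equals -3  holds
3) |6 - (-6)| = 12; 12 ≤ 14  holds
4) f = -3, h = -6; -3 > -6  holds
5) f + b + e = -3 + 6 + 3 = 6  holds
6) e * h = 3 * (-6) = -18  holds
7) e = 3 ≠ 2 and f = -3 ≠ -5; both disjuncts false  fails
8) h + f = -6 + (-3) = -9; -9 > -10  holds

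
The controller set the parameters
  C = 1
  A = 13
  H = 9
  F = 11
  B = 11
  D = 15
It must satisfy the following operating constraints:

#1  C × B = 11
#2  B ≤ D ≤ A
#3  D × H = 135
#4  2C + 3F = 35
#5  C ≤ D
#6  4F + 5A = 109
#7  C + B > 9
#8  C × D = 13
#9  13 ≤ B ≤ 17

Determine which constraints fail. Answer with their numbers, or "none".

The assignment fails constraints 2, 8, and 9.

#1 C × B = 1 × 11 = 11  holds
#2 values 11, 15, 13; D = 15 is not ≤ A = 13  fails
#3 D × H = 15 × 9 = 135  holds
#4 2C + 3F = 2(1) + 3(11) = 35  holds
#5 C = 1, D = 15; 1 ≤ 15  holds
#6 4F + 5A = 4(11) + 5(13) = 109  holds
#7 C + B = 1 + 11 = 12; 12 > 9  holds
#8 C × D = 1 × 15 = 15, not 13  fails
#9 B = 11 is outside [13, 17]  fails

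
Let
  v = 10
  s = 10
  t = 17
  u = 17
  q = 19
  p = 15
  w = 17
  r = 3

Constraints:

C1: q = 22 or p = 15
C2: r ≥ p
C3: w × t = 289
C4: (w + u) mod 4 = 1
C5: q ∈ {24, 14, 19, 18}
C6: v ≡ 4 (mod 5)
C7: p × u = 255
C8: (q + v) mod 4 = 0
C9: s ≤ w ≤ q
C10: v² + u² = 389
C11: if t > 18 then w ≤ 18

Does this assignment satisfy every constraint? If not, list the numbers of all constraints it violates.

Constraints 2, 4, 6, and 8 do not hold.

C1: q = 19 ≠ 22, but p = 15 = 15 (second disjunct)  ✓
C2: r = 3, p = 15; 3 < 15 (want ≥)  ✗
C3: w × t = 17 × 17 = 289  ✓
C4: w + u = 34; 34 mod 4 = 2, not 1  ✗
C5: q = 19 is in {24, 14, 19, 18}  ✓
C6: 10 mod 5 = 0, not 4  ✗
C7: p × u = 15 × 17 = 255  ✓
C8: q + v = 29; 29 mod 4 = 1, not 0  ✗
C9: values 10 ≤ 17 ≤ 19  ✓
C10: v² + u² = 10² + 17² = 100 + 289 = 389  ✓
C11: t = 17, not > 18; antecedent false, conditional vacuously true  ✓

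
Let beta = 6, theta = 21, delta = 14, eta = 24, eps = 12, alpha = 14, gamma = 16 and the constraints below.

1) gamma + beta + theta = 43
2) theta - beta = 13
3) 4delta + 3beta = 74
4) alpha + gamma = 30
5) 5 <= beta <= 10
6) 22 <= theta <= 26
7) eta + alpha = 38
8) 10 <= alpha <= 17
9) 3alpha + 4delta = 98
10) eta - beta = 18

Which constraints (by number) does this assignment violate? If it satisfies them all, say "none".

1) gamma + beta + theta = 16 + 6 + 21 = 43  ✓
2) theta - beta = 21 - 6 = 15, not 13  ✗
3) 4delta + 3beta = 4(14) + 3(6) = 74  ✓
4) alpha + gamma = 14 + 16 = 30  ✓
5) beta = 6 lies in [5, 10]  ✓
6) theta = 21 is outside [22, 26]  ✗
7) eta + alpha = 24 + 14 = 38  ✓
8) alpha = 14 lies in [10, 17]  ✓
9) 3alpha + 4delta = 3(14) + 4(14) = 98  ✓
10) eta - beta = 24 - 6 = 18  ✓

No — constraints 2, 6 are not satisfied.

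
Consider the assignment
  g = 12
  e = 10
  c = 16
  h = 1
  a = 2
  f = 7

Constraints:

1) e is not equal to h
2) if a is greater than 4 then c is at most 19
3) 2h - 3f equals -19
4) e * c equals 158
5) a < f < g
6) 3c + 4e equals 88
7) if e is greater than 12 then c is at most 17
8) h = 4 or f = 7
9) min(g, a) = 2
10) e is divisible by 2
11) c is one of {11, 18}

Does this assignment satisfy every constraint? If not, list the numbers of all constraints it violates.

No — constraints 4, 11 are not satisfied.

1) e = 10, h = 1; distinct — OK.
2) a = 2, not > 4; antecedent false, conditional vacuously true — OK.
3) 2h - 3f = 2(1) - 3(7) = -19 — OK.
4) e * c = 10 * 16 = 160, not 158 — violated.
5) values 2 < 7 < 12 — OK.
6) 3c + 4e = 3(16) + 4(10) = 88 — OK.
7) e = 10, not > 12; antecedent false, conditional vacuously true — OK.
8) h = 1 ≠ 4, but f = 7 = 7 (second disjunct) — OK.
9) min(12, 2) = 2 — OK.
10) 10 / 2 = 5, so 2 divides 10 — OK.
11) c = 16 is not in {11, 18} — violated.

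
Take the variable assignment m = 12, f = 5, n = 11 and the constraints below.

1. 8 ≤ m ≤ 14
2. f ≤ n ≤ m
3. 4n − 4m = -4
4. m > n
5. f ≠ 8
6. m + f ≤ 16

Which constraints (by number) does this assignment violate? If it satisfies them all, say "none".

1. m = 12 lies in [8, 14]  ✔
2. values 5 ≤ 11 ≤ 12  ✔
3. 4n − 4m = 4(11) − 4(12) = -4  ✔
4. m = 12, n = 11; 12 > 11  ✔
5. f = 5, and 5 ≠ 8  ✔
6. m + f = 12 + 5 = 17; 17 > 16, bound 16 not met  ✘

Constraint 6 does not hold.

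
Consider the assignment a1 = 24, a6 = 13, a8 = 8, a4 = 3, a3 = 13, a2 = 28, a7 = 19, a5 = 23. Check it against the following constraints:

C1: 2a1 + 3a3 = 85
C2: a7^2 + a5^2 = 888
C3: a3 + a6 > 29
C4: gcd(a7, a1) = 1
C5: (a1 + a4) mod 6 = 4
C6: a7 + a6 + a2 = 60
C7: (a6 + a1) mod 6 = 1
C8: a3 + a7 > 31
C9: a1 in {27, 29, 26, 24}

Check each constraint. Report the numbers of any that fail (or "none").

C1: 2a1 + 3a3 = 2(24) + 3(13) = 87, not 85 — does not hold.
C2: a7^2 + a5^2 = 19^2 + 23^2 = 361 + 529 = 890, not 888 — does not hold.
C3: a3 + a6 = 13 + 13 = 26; 26 ≤ 29, bound 29 not met — does not hold.
C4: gcd(19, 24) = 1 — holds.
C5: a1 + a4 = 27; 27 mod 6 = 3, not 4 — does not hold.
C6: a7 + a6 + a2 = 19 + 13 + 28 = 60 — holds.
C7: a6 + a1 = 37; 37 mod 6 = 1 — holds.
C8: a3 + a7 = 13 + 19 = 32; 32 > 31 — holds.
C9: a1 = 24 is in {27, 29, 26, 24} — holds.

Violated: 1, 2, 3, and 5.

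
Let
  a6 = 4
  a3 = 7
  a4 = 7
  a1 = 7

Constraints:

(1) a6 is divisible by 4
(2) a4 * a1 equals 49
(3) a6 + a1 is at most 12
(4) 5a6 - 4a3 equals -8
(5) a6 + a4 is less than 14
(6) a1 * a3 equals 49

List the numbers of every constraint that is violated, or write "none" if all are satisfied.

(1) 4 / 4 = 1, so 4 divides 4  ✔
(2) a4 * a1 = 7 * 7 = 49  ✔
(3) a6 + a1 = 4 + 7 = 11; 11 ≤ 12  ✔
(4) 5a6 - 4a3 = 5(4) - 4(7) = -8  ✔
(5) a6 + a4 = 4 + 7 = 11; 11 < 14  ✔
(6) a1 * a3 = 7 * 7 = 49  ✔

No violations.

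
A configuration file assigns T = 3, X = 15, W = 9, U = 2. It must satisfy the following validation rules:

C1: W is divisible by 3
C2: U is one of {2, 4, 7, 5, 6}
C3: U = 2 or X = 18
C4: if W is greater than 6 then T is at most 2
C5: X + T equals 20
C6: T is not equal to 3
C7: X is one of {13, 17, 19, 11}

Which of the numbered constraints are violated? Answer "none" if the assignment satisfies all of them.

C1: 9 / 3 = 3, so 3 divides 9  OK
C2: U = 2 is in {2, 4, 7, 5, 6}  OK
C3: U = 2 = 2 (first disjunct)  OK
C4: W = 9 > 6, so we need T ≤ 2; but T = 3 > 2  FAIL
C5: X + T = 15 + 3 = 18, not 20  FAIL
C6: T = 3, but 3 is required to differ  FAIL
C7: X = 15 is not in {13, 17, 19, 11}  FAIL

The assignment fails constraints 4, 5, 6, and 7.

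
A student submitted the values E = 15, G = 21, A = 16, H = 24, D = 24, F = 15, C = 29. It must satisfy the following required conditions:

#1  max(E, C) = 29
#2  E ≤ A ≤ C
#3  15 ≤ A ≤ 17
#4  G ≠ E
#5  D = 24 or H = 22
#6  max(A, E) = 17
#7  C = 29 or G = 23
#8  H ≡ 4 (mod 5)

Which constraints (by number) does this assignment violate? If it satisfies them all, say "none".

Constraint 6 does not hold.

#1 max(15, 29) = 29  yes
#2 values 15 ≤ 16 ≤ 29  yes
#3 A = 16 lies in [15, 17]  yes
#4 G = 21, E = 15; distinct  yes
#5 D = 24 = 24 (first disjunct)  yes
#6 max(16, 15) = 16, not 17  no
#7 C = 29 = 29 (first disjunct)  yes
#8 24 mod 5 = 4  yes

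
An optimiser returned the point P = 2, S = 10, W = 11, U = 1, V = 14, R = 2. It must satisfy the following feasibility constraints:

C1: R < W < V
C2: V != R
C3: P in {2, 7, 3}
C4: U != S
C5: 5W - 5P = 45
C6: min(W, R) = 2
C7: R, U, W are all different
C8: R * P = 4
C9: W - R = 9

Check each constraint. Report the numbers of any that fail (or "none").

No violations.

C1: values 2 < 11 < 14 — holds.
C2: V = 14, R = 2; distinct — holds.
C3: P = 2 is in {2, 7, 3} — holds.
C4: U = 1, S = 10; distinct — holds.
C5: 5W - 5P = 5(11) - 5(2) = 45 — holds.
C6: min(11, 2) = 2 — holds.
C7: values 2, 1, 11 are pairwise distinct — holds.
C8: R * P = 2 * 2 = 4 — holds.
C9: W - R = 11 - 2 = 9 — holds.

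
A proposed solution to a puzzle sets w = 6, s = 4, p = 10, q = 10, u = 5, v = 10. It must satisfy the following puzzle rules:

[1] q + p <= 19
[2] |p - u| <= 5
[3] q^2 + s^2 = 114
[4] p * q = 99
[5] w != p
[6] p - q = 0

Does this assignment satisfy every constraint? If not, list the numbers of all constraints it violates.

The assignment fails constraints 1, 3, 4.

[1] q + p = 10 + 10 = 20; 20 > 19, bound 19 not met  FAIL
[2] |10 - 5| = 5; 5 ≤ 5  OK
[3] q^2 + s^2 = 10^2 + 4^2 = 100 + 16 = 116, not 114  FAIL
[4] p * q = 10 * 10 = 100, not 99  FAIL
[5] w = 6, p = 10; distinct  OK
[6] p - q = 10 - 10 = 0  OK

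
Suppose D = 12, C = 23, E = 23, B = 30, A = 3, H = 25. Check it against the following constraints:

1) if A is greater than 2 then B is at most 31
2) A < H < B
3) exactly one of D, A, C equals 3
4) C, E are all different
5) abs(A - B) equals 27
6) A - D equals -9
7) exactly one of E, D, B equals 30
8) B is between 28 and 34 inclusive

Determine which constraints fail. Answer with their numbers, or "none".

1) A = 3 > 2, so we need B ≤ 31; B = 30 ≤ 31 — holds.
2) values 3 < 25 < 30 — holds.
3) D=12, A=3, C=23; 1 of them equals 3 — holds.
4) C = E = 23, not all different — fails.
5) abs(3 - 30) = 27 — holds.
6) A - D = 3 - 12 = -9 — holds.
7) E=23, D=12, B=30; 1 of them equals 30 — holds.
8) B = 30 lies in [28, 34] — holds.

No — constraint 4 is not satisfied.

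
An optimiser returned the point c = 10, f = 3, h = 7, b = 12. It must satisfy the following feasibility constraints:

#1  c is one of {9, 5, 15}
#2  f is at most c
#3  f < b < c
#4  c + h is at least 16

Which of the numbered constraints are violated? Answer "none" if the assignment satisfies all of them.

#1 c = 10 is not in {9, 5, 15}  ✘
#2 f = 3, c = 10; 3 ≤ 10  ✔
#3 values 3, 12, 10; b = 12 is not < c = 10  ✘
#4 c + h = 10 + 7 = 17; 17 ≥ 16  ✔

Violated: 1 and 3.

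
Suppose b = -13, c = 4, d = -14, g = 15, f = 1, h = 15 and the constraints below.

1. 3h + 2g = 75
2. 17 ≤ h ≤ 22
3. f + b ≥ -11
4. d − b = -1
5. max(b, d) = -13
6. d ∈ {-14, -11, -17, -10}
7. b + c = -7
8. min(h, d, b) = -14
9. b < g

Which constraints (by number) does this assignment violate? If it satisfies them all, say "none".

Constraints 2, 3, 7 are violated.

1. 3h + 2g = 3(15) + 2(15) = 75 — satisfied.
2. h = 15 is outside [17, 22] — violated.
3. f + b = 1 + (-13) = -12; -12 < -11, bound -11 not met — violated.
4. d − b = -14 − (-13) = -1 — satisfied.
5. max(-13, -14) = -13 — satisfied.
6. d = -14 is in {-14, -11, -17, -10} — satisfied.
7. b + c = -13 + 4 = -9, not -7 — violated.
8. min(15, -14, -13) = -14 — satisfied.
9. b = -13, g = 15; -13 < 15 — satisfied.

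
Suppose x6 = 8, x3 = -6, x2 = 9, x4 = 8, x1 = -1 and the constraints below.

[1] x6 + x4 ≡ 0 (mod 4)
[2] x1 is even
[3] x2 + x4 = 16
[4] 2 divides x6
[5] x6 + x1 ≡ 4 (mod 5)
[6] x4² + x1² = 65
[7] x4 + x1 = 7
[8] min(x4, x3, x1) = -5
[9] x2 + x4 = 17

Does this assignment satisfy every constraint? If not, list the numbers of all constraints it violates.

The assignment fails constraints 2, 3, 5, and 8.

[1] x6 + x4 = 16; 16 mod 4 = 0  true
[2] x1 = -1 is odd  false
[3] x2 + x4 = 9 + 8 = 17, not 16  false
[4] 8 / 2 = 4, so 2 divides 8  true
[5] x6 + x1 = 7; 7 mod 5 = 2, not 4  false
[6] x4² + x1² = 8² + (-1)² = 64 + 1 = 65  true
[7] x4 + x1 = 8 + (-1) = 7  true
[8] min(8, -6, -1) = -6, not -5  false
[9] x2 + x4 = 9 + 8 = 17  true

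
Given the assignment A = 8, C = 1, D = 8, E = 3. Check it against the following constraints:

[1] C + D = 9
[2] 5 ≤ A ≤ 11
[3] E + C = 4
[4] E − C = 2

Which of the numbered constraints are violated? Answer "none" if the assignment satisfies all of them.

[1] C + D = 1 + 8 = 9  ✓
[2] A = 8 lies in [5, 11]  ✓
[3] E + C = 3 + 1 = 4  ✓
[4] E − C = 3 − 1 = 2  ✓

Yes — all constraints hold.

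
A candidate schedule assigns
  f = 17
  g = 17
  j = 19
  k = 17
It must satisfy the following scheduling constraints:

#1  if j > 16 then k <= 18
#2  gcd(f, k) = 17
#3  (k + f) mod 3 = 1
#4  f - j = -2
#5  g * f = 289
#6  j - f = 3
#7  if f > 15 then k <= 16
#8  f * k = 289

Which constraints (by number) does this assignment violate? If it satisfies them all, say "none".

The assignment fails constraints 6 and 7.

#1 j = 19 > 16, so we need k ≤ 18; k = 17 ≤ 18 — OK.
#2 gcd(17, 17) = 17 — OK.
#3 k + f = 34; 34 mod 3 = 1 — OK.
#4 f - j = 17 - 19 = -2 — OK.
#5 g * f = 17 * 17 = 289 — OK.
#6 j - f = 19 - 17 = 2, not 3 — violated.
#7 f = 17 > 15, so we need k ≤ 16; but k = 17 > 16 — violated.
#8 f * k = 17 * 17 = 289 — OK.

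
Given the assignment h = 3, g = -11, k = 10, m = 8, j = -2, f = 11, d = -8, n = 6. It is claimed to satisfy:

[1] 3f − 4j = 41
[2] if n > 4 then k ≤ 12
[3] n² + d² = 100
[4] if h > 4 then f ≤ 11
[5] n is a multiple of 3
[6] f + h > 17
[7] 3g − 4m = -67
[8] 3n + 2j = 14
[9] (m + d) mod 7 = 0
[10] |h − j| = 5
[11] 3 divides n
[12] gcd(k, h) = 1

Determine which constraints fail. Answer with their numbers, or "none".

[1] 3f − 4j = 3(11) − 4(-2) = 41  holds
[2] n = 6 > 4, so we need k ≤ 12; k = 10 ≤ 12  holds
[3] n² + d² = 6² + (-8)² = 36 + 64 = 100  holds
[4] h = 3, not > 4; antecedent false, conditional vacuously true  holds
[5] 6 / 3 = 2, so 3 divides 6  holds
[6] f + h = 11 + 3 = 14; 14 ≤ 17, bound 17 not met  fails
[7] 3g − 4m = 3(-11) − 4(8) = -65, not -67  fails
[8] 3n + 2j = 3(6) + 2(-2) = 14  holds
[9] m + d = 0; 0 mod 7 = 0  holds
[10] |3 − (-2)| = 5  holds
[11] 6 / 3 = 2, so 3 divides 6  holds
[12] gcd(10, 3) = 1  holds

Violated: 6 and 7.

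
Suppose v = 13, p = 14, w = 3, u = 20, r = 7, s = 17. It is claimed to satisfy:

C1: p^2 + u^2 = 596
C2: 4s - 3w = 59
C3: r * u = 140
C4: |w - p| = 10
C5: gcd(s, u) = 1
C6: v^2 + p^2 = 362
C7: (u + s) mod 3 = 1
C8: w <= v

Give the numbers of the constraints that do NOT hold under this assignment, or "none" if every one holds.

C1: p^2 + u^2 = 14^2 + 20^2 = 196 + 400 = 596 — holds.
C2: 4s - 3w = 4(17) - 3(3) = 59 — holds.
C3: r * u = 7 * 20 = 140 — holds.
C4: |3 - 14| = 11, not 10 — fails.
C5: gcd(17, 20) = 1 — holds.
C6: v^2 + p^2 = 13^2 + 14^2 = 169 + 196 = 365, not 362 — fails.
C7: u + s = 37; 37 mod 3 = 1 — holds.
C8: w = 3, v = 13; 3 ≤ 13 — holds.

The assignment fails constraints 4, 6.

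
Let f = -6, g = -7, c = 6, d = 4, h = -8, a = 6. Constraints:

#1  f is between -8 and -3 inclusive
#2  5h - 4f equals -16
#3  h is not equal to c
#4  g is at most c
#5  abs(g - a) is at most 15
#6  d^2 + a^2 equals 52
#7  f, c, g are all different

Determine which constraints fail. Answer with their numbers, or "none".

All constraints are satisfied.

#1 f = -6 lies in [-8, -3]  true
#2 5h - 4f = 5(-8) - 4(-6) = -16  true
#3 h = -8, c = 6; distinct  true
#4 g = -7, c = 6; -7 ≤ 6  true
#5 abs(-7 - 6) = 13; 13 ≤ 15  true
#6 d^2 + a^2 = 4^2 + 6^2 = 16 + 36 = 52  true
#7 values -6, 6, -7 are pairwise distinct  true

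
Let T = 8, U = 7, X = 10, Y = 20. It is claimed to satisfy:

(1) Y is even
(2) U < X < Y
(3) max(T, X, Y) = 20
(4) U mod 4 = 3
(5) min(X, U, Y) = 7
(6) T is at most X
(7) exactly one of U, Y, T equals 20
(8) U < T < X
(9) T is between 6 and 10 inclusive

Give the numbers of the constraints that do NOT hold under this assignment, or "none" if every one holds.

(1) Y = 20 is even  yes
(2) values 7 < 10 < 20  yes
(3) max(8, 10, 20) = 20  yes
(4) 7 mod 4 = 3  yes
(5) min(10, 7, 20) = 7  yes
(6) T = 8, X = 10; 8 ≤ 10  yes
(7) U=7, Y=20, T=8; 1 of them equals 20  yes
(8) values 7 < 8 < 10  yes
(9) T = 8 lies in [6, 10]  yes

Yes — all constraints hold.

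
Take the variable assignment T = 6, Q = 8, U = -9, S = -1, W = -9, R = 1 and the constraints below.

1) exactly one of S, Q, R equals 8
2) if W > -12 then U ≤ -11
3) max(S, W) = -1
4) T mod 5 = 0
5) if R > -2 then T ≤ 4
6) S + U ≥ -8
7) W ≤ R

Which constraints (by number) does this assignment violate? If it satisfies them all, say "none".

No — constraints 2, 4, 5, 6 are not satisfied.

1) S=-1, Q=8, R=1; 1 of them equals 8  holds
2) W = -9 > -12, so we need U ≤ -11; but U = -9 > -11  fails
3) max(-1, -9) = -1  holds
4) 6 mod 5 = 1, not 0  fails
5) R = 1 > -2, so we need T ≤ 4; but T = 6 > 4  fails
6) S + U = -1 + (-9) = -10; -10 < -8, bound -8 not met  fails
7) W = -9, R = 1; -9 ≤ 1  holds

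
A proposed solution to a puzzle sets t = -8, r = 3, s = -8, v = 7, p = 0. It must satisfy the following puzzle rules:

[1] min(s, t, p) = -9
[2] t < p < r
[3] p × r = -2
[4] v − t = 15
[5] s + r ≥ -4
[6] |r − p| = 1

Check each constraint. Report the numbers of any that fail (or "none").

Violated: 1, 3, 5, and 6.

[1] min(-8, -8, 0) = -8, not -9 — fails.
[2] values -8 < 0 < 3 — holds.
[3] p × r = 0 × 3 = 0, not -2 — fails.
[4] v − t = 7 − (-8) = 15 — holds.
[5] s + r = -8 + 3 = -5; -5 < -4, bound -4 not met — fails.
[6] |3 − 0| = 3, not 1 — fails.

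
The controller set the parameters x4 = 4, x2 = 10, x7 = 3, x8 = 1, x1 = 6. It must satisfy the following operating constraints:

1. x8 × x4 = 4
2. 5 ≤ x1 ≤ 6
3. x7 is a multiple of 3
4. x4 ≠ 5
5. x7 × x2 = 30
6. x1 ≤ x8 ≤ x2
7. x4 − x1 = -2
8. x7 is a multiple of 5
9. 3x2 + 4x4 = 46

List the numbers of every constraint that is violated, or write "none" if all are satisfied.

1. x8 × x4 = 1 × 4 = 4  yes
2. x1 = 6 lies in [5, 6]  yes
3. 3 / 3 = 1, so 3 divides 3  yes
4. x4 = 4, and 4 ≠ 5  yes
5. x7 × x2 = 3 × 10 = 30  yes
6. values 6, 1, 10; x1 = 6 is not ≤ x8 = 1  no
7. x4 − x1 = 4 − 6 = -2  yes
8. 3 = 5×0 + 3, so 5 does not divide 3  no
9. 3x2 + 4x4 = 3(10) + 4(4) = 46  yes

The assignment fails constraints 6 and 8.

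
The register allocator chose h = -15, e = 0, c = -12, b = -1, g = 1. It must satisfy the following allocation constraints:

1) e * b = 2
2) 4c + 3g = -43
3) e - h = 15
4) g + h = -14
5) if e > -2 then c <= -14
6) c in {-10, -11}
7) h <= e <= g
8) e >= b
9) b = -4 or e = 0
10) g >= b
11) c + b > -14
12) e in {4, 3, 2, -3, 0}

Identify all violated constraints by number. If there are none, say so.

1) e * b = 0 * (-1) = 0, not 2 — does not hold.
2) 4c + 3g = 4(-12) + 3(1) = -45, not -43 — does not hold.
3) e - h = 0 - (-15) = 15 — holds.
4) g + h = 1 + (-15) = -14 — holds.
5) e = 0 > -2, so we need c ≤ -14; but c = -12 > -14 — does not hold.
6) c = -12 is not in {-10, -11} — does not hold.
7) values -15 <= 0 <= 1 — holds.
8) e = 0, b = -1; 0 ≥ -1 — holds.
9) b = -1 ≠ -4, but e = 0 = 0 (second disjunct) — holds.
10) g = 1, b = -1; 1 ≥ -1 — holds.
11) c + b = -12 + (-1) = -13; -13 > -14 — holds.
12) e = 0 is in {4, 3, 2, -3, 0} — holds.

Violated: 1, 2, 5, 6.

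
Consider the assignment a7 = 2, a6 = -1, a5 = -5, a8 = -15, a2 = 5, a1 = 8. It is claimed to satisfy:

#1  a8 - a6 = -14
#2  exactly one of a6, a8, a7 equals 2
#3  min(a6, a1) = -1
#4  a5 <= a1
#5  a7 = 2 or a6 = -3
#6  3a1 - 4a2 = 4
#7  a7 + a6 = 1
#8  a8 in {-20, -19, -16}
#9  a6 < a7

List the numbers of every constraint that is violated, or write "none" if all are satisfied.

Constraint 8 is violated.

#1 a8 - a6 = -15 - (-1) = -14  yes
#2 a6=-1, a8=-15, a7=2; 1 of them equals 2  yes
#3 min(-1, 8) = -1  yes
#4 a5 = -5, a1 = 8; -5 ≤ 8  yes
#5 a7 = 2 = 2 (first disjunct)  yes
#6 3a1 - 4a2 = 3(8) - 4(5) = 4  yes
#7 a7 + a6 = 2 + (-1) = 1  yes
#8 a8 = -15 is not in {-20, -19, -16}  no
#9 a6 = -1, a7 = 2; -1 < 2  yes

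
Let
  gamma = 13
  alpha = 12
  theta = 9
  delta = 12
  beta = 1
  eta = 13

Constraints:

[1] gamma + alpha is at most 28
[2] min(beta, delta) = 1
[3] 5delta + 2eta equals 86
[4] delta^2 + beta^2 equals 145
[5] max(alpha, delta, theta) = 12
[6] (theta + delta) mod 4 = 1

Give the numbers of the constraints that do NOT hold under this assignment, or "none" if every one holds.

The assignment satisfies every constraint.

[1] gamma + alpha = 13 + 12 = 25; 25 ≤ 28 — holds.
[2] min(1, 12) = 1 — holds.
[3] 5delta + 2eta = 5(12) + 2(13) = 86 — holds.
[4] delta^2 + beta^2 = 12^2 + 1^2 = 144 + 1 = 145 — holds.
[5] max(12, 12, 9) = 12 — holds.
[6] theta + delta = 21; 21 mod 4 = 1 — holds.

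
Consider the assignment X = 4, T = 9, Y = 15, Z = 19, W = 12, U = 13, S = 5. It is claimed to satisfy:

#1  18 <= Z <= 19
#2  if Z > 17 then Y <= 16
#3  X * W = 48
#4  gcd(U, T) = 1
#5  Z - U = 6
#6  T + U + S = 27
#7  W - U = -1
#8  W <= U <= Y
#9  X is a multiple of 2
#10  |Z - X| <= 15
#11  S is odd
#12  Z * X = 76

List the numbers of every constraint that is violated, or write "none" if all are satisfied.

None — every constraint holds.

#1 Z = 19 lies in [18, 19] — holds.
#2 Z = 19 > 17, so we need Y ≤ 16; Y = 15 ≤ 16 — holds.
#3 X * W = 4 * 12 = 48 — holds.
#4 gcd(13, 9) = 1 — holds.
#5 Z - U = 19 - 13 = 6 — holds.
#6 T + U + S = 9 + 13 + 5 = 27 — holds.
#7 W - U = 12 - 13 = -1 — holds.
#8 values 12 <= 13 <= 15 — holds.
#9 4 / 2 = 2, so 2 divides 4 — holds.
#10 |19 - 4| = 15; 15 ≤ 15 — holds.
#11 S = 5 is odd — holds.
#12 Z * X = 19 * 4 = 76 — holds.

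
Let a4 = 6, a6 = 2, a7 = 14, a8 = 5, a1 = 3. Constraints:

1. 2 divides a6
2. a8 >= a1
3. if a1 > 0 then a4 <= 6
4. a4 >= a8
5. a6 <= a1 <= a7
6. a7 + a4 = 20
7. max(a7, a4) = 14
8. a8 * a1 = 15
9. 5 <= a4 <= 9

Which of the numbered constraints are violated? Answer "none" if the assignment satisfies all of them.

No violations.

1. 2 / 2 = 1, so 2 divides 2  yes
2. a8 = 5, a1 = 3; 5 ≥ 3  yes
3. a1 = 3 > 0, so we need a4 ≤ 6; a4 = 6 ≤ 6  yes
4. a4 = 6, a8 = 5; 6 ≥ 5  yes
5. values 2 <= 3 <= 14  yes
6. a7 + a4 = 14 + 6 = 20  yes
7. max(14, 6) = 14  yes
8. a8 * a1 = 5 * 3 = 15  yes
9. a4 = 6 lies in [5, 9]  yes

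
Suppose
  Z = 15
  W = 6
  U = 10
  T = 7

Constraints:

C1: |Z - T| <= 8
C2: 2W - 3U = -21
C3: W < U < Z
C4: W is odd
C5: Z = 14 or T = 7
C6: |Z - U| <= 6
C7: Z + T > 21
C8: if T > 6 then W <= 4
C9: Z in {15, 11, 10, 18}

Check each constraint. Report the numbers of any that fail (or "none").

Constraints 2, 4, 8 do not hold.

C1: |15 - 7| = 8; 8 ≤ 8  yes
C2: 2W - 3U = 2(6) - 3(10) = -18, not -21  no
C3: values 6 < 10 < 15  yes
C4: W = 6 is even  no
C5: Z = 15 ≠ 14, but T = 7 = 7 (second disjunct)  yes
C6: |15 - 10| = 5; 5 ≤ 6  yes
C7: Z + T = 15 + 7 = 22; 22 > 21  yes
C8: T = 7 > 6, so we need W ≤ 4; but W = 6 > 4  no
C9: Z = 15 is in {15, 11, 10, 18}  yes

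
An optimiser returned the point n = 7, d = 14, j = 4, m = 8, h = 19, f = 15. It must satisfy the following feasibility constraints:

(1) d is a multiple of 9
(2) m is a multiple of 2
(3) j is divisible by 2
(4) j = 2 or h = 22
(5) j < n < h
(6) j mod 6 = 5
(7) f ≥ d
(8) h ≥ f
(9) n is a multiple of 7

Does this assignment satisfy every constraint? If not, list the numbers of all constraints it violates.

No — constraints 1, 4, and 6 are not satisfied.

(1) 14 = 9×1 + 5, so 9 does not divide 14  FAIL
(2) 8 / 2 = 4, so 2 divides 8  OK
(3) 4 / 2 = 2, so 2 divides 4  OK
(4) j = 4 ≠ 2 and h = 19 ≠ 22; both disjuncts false  FAIL
(5) values 4 < 7 < 19  OK
(6) 4 mod 6 = 4, not 5  FAIL
(7) f = 15, d = 14; 15 ≥ 14  OK
(8) h = 19, f = 15; 19 ≥ 15  OK
(9) 7 / 7 = 1, so 7 divides 7  OK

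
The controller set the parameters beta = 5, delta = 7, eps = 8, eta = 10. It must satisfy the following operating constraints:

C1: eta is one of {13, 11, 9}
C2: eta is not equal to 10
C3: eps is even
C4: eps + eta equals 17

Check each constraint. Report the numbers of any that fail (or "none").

Constraints 1, 2, and 4 do not hold.

C1: eta = 10 is not in {13, 11, 9} — does not hold.
C2: eta = 10, but 10 is required to differ — does not hold.
C3: eps = 8 is even — holds.
C4: eps + eta = 8 + 10 = 18, not 17 — does not hold.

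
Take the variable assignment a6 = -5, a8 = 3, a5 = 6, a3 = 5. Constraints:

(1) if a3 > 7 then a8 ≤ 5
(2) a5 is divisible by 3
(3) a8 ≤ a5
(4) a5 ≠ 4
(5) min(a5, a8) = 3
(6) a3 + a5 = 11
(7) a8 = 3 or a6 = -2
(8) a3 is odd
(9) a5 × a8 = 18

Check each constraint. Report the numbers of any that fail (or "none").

Yes — all constraints hold.

(1) a3 = 5, not > 7; antecedent false, conditional vacuously true  OK
(2) 6 / 3 = 2, so 3 divides 6  OK
(3) a8 = 3, a5 = 6; 3 ≤ 6  OK
(4) a5 = 6, and 6 ≠ 4  OK
(5) min(6, 3) = 3  OK
(6) a3 + a5 = 5 + 6 = 11  OK
(7) a8 = 3 = 3 (first disjunct)  OK
(8) a3 = 5 is odd  OK
(9) a5 × a8 = 6 × 3 = 18  OK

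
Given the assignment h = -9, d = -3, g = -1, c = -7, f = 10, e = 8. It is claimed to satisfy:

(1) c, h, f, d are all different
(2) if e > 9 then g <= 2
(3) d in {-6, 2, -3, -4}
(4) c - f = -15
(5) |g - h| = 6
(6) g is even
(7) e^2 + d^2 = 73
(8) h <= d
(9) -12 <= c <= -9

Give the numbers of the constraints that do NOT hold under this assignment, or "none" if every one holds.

(1) values -7, -9, 10, -3 are pairwise distinct — holds.
(2) e = 8, not > 9; antecedent false, conditional vacuously true — holds.
(3) d = -3 is in {-6, 2, -3, -4} — holds.
(4) c - f = -7 - 10 = -17, not -15 — does not hold.
(5) |-1 - (-9)| = 8, not 6 — does not hold.
(6) g = -1 is odd — does not hold.
(7) e^2 + d^2 = 8^2 + (-3)^2 = 64 + 9 = 73 — holds.
(8) h = -9, d = -3; -9 ≤ -3 — holds.
(9) c = -7 is outside [-12, -9] — does not hold.

No — constraints 4, 5, 6, 9 are not satisfied.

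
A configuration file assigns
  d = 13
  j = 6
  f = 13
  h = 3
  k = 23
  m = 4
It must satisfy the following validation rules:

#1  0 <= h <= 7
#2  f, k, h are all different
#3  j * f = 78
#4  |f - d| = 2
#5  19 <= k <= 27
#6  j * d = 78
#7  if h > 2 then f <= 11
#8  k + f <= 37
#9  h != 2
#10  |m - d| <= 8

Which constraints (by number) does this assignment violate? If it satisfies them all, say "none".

The assignment fails constraints 4, 7, 10.

#1 h = 3 lies in [0, 7]  true
#2 values 13, 23, 3 are pairwise distinct  true
#3 j * f = 6 * 13 = 78  true
#4 |13 - 13| = 0, not 2  false
#5 k = 23 lies in [19, 27]  true
#6 j * d = 6 * 13 = 78  true
#7 h = 3 > 2, so we need f ≤ 11; but f = 13 > 11  false
#8 k + f = 23 + 13 = 36; 36 ≤ 37  true
#9 h = 3, and 3 ≠ 2  true
#10 |4 - 13| = 9; 9 > 8, exceeds bound 8  false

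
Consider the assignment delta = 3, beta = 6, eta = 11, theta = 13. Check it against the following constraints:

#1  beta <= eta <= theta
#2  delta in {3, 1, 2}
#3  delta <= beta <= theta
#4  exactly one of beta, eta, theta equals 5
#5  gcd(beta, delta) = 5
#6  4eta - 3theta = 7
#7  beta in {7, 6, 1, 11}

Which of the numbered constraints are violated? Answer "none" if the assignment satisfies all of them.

The assignment fails constraints 4, 5, and 6.

#1 values 6 <= 11 <= 13  OK
#2 delta = 3 is in {3, 1, 2}  OK
#3 values 3 <= 6 <= 13  OK
#4 beta=6, eta=11, theta=13; 0 of them equal 5, not exactly one  FAIL
#5 gcd(6, 3) = 3, not 5  FAIL
#6 4eta - 3theta = 4(11) - 3(13) = 5, not 7  FAIL
#7 beta = 6 is in {7, 6, 1, 11}  OK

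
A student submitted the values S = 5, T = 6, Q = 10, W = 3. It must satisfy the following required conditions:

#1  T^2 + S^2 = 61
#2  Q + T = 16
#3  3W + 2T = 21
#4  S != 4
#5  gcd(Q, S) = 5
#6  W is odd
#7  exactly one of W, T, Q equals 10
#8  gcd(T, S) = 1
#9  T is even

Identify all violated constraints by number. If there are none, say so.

No violations.

#1 T^2 + S^2 = 6^2 + 5^2 = 36 + 25 = 61 — OK.
#2 Q + T = 10 + 6 = 16 — OK.
#3 3W + 2T = 3(3) + 2(6) = 21 — OK.
#4 S = 5, and 5 ≠ 4 — OK.
#5 gcd(10, 5) = 5 — OK.
#6 W = 3 is odd — OK.
#7 W=3, T=6, Q=10; 1 of them equals 10 — OK.
#8 gcd(6, 5) = 1 — OK.
#9 T = 6 is even — OK.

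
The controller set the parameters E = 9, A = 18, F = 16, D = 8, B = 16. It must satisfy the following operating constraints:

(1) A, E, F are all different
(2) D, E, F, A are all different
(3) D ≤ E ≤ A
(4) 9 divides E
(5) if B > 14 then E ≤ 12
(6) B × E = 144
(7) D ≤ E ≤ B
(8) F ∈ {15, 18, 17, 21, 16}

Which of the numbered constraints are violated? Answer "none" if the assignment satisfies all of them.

(1) values 18, 9, 16 are pairwise distinct  holds
(2) values 8, 9, 16, 18 are pairwise distinct  holds
(3) values 8 ≤ 9 ≤ 18  holds
(4) 9 / 9 = 1, so 9 divides 9  holds
(5) B = 16 > 14, so we need E ≤ 12; E = 9 ≤ 12  holds
(6) B × E = 16 × 9 = 144  holds
(7) values 8 ≤ 9 ≤ 16  holds
(8) F = 16 is in {15, 18, 17, 21, 16}  holds

All constraints are satisfied.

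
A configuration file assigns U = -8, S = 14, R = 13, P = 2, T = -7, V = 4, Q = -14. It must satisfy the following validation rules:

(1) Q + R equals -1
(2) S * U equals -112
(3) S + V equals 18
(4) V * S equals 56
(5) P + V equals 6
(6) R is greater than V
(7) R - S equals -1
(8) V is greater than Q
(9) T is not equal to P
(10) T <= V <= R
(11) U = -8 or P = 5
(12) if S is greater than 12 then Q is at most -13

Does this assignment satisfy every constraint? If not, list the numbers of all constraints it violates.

Yes — all constraints hold.

(1) Q + R = -14 + 13 = -1 — holds.
(2) S * U = 14 * (-8) = -112 — holds.
(3) S + V = 14 + 4 = 18 — holds.
(4) V * S = 4 * 14 = 56 — holds.
(5) P + V = 2 + 4 = 6 — holds.
(6) R = 13, V = 4; 13 > 4 — holds.
(7) R - S = 13 - 14 = -1 — holds.
(8) V = 4, Q = -14; 4 > -14 — holds.
(9) T = -7, P = 2; distinct — holds.
(10) values -7 <= 4 <= 13 — holds.
(11) U = -8 = -8 (first disjunct) — holds.
(12) S = 14 > 12, so we need Q ≤ -13; Q = -14 ≤ -13 — holds.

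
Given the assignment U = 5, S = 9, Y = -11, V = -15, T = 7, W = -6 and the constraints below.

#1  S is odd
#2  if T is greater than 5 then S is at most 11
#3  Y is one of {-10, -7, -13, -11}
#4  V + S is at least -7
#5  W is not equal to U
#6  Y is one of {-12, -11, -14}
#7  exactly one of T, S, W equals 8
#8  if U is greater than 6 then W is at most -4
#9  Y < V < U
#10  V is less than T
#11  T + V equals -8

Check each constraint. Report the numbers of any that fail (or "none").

Constraints 7, 9 are violated.

#1 S = 9 is odd — holds.
#2 T = 7 > 5, so we need S ≤ 11; S = 9 ≤ 11 — holds.
#3 Y = -11 is in {-10, -7, -13, -11} — holds.
#4 V + S = -15 + 9 = -6; -6 ≥ -7 — holds.
#5 W = -6, U = 5; distinct — holds.
#6 Y = -11 is in {-12, -11, -14} — holds.
#7 T=7, S=9, W=-6; 0 of them equal 8, not exactly one — does not hold.
#8 U = 5, not > 6; antecedent false, conditional vacuously true — holds.
#9 values -11, -15, 5; Y = -11 is not < V = -15 — does not hold.
#10 V = -15, T = 7; -15 < 7 — holds.
#11 T + V = 7 + (-15) = -8 — holds.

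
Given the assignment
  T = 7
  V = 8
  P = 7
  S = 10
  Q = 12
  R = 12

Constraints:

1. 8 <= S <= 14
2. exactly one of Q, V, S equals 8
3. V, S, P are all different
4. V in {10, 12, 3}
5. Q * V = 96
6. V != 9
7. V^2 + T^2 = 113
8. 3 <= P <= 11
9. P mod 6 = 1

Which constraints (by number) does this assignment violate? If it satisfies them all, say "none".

Violated: 4.

1. S = 10 lies in [8, 14] — holds.
2. Q=12, V=8, S=10; 1 of them equals 8 — holds.
3. values 8, 10, 7 are pairwise distinct — holds.
4. V = 8 is not in {10, 12, 3} — does not hold.
5. Q * V = 12 * 8 = 96 — holds.
6. V = 8, and 8 ≠ 9 — holds.
7. V^2 + T^2 = 8^2 + 7^2 = 64 + 49 = 113 — holds.
8. P = 7 lies in [3, 11] — holds.
9. 7 mod 6 = 1 — holds.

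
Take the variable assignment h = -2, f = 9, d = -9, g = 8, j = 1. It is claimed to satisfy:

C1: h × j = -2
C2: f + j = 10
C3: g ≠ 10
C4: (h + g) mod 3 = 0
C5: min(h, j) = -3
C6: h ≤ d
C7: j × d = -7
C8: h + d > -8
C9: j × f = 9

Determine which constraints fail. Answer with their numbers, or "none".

Constraints 5, 6, 7, and 8 do not hold.

C1: h × j = -2 × 1 = -2 — OK.
C2: f + j = 9 + 1 = 10 — OK.
C3: g = 8, and 8 ≠ 10 — OK.
C4: h + g = 6; 6 mod 3 = 0 — OK.
C5: min(-2, 1) = -2, not -3 — violated.
C6: h = -2, d = -9; -2 > -9 (want ≤) — violated.
C7: j × d = 1 × (-9) = -9, not -7 — violated.
C8: h + d = -2 + (-9) = -11; -11 ≤ -8, bound -8 not met — violated.
C9: j × f = 1 × 9 = 9 — OK.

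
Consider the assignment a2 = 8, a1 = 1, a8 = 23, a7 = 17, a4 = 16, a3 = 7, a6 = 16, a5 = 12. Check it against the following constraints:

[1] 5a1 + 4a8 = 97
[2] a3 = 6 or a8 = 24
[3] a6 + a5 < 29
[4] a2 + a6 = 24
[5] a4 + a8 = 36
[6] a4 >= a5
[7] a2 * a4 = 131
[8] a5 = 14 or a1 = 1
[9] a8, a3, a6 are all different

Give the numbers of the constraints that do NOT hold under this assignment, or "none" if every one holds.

[1] 5a1 + 4a8 = 5(1) + 4(23) = 97 — satisfied.
[2] a3 = 7 ≠ 6 and a8 = 23 ≠ 24; both disjuncts false — violated.
[3] a6 + a5 = 16 + 12 = 28; 28 < 29 — satisfied.
[4] a2 + a6 = 8 + 16 = 24 — satisfied.
[5] a4 + a8 = 16 + 23 = 39, not 36 — violated.
[6] a4 = 16, a5 = 12; 16 ≥ 12 — satisfied.
[7] a2 * a4 = 8 * 16 = 128, not 131 — violated.
[8] a5 = 12 ≠ 14, but a1 = 1 = 1 (second disjunct) — satisfied.
[9] values 23, 7, 16 are pairwise distinct — satisfied.

No — constraints 2, 5, 7 are not satisfied.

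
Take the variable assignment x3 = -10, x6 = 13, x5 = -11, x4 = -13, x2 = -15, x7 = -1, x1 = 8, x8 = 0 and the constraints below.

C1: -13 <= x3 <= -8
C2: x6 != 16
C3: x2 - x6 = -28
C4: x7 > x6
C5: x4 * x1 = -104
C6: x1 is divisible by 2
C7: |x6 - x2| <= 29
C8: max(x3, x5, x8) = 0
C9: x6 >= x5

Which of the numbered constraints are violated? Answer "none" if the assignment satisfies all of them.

The assignment fails constraint 4.

C1: x3 = -10 lies in [-13, -8] — OK.
C2: x6 = 13, and 13 ≠ 16 — OK.
C3: x2 - x6 = -15 - 13 = -28 — OK.
C4: x7 = -1, x6 = 13; -1 ≤ 13 (want >) — violated.
C5: x4 * x1 = -13 * 8 = -104 — OK.
C6: 8 / 2 = 4, so 2 divides 8 — OK.
C7: |13 - (-15)| = 28; 28 ≤ 29 — OK.
C8: max(-10, -11, 0) = 0 — OK.
C9: x6 = 13, x5 = -11; 13 ≥ -11 — OK.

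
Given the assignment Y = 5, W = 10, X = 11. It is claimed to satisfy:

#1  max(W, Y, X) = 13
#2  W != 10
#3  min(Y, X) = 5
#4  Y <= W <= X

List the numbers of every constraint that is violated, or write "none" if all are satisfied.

Constraints 1 and 2 do not hold.

#1 max(10, 5, 11) = 11, not 13 — violated.
#2 W = 10, but 10 is required to differ — violated.
#3 min(5, 11) = 5 — OK.
#4 values 5 <= 10 <= 11 — OK.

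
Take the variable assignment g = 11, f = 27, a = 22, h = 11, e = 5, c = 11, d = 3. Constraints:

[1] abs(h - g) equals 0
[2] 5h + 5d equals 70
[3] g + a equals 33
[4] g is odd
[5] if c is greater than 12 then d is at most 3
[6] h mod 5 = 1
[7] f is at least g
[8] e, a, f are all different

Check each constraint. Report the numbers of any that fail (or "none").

No violations.

[1] abs(11 - 11) = 0 — holds.
[2] 5h + 5d = 5(11) + 5(3) = 70 — holds.
[3] g + a = 11 + 22 = 33 — holds.
[4] g = 11 is odd — holds.
[5] c = 11, not > 12; antecedent false, conditional vacuously true — holds.
[6] 11 mod 5 = 1 — holds.
[7] f = 27, g = 11; 27 ≥ 11 — holds.
[8] values 5, 22, 27 are pairwise distinct — holds.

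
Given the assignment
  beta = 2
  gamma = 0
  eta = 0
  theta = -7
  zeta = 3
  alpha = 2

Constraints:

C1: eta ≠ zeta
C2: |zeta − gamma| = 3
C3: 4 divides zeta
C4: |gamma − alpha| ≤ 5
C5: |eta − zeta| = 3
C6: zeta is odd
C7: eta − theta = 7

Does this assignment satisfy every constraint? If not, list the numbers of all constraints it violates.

C1: eta = 0, zeta = 3; distinct  OK
C2: |3 − 0| = 3  OK
C3: 3 = 4×0 + 3, so 4 does not divide 3  FAIL
C4: |0 − 2| = 2; 2 ≤ 5  OK
C5: |0 − 3| = 3  OK
C6: zeta = 3 is odd  OK
C7: eta − theta = 0 − (-7) = 7  OK

No — constraint 3 is not satisfied.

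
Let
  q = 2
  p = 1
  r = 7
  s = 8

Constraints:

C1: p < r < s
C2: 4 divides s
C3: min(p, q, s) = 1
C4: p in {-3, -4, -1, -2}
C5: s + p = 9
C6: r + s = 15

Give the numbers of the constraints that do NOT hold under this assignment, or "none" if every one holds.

Violated: 4.

C1: values 1 < 7 < 8  yes
C2: 8 / 4 = 2, so 4 divides 8  yes
C3: min(1, 2, 8) = 1  yes
C4: p = 1 is not in {-3, -4, -1, -2}  no
C5: s + p = 8 + 1 = 9  yes
C6: r + s = 7 + 8 = 15  yes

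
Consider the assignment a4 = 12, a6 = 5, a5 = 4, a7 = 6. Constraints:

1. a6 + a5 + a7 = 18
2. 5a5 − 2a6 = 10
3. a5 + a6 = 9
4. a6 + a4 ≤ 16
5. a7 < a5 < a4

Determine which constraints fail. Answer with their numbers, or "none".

Violated: 1, 4, 5.

1. a6 + a5 + a7 = 5 + 4 + 6 = 15, not 18 — violated.
2. 5a5 − 2a6 = 5(4) − 2(5) = 10 — satisfied.
3. a5 + a6 = 4 + 5 = 9 — satisfied.
4. a6 + a4 = 5 + 12 = 17; 17 > 16, bound 16 not met — violated.
5. values 6, 4, 12; a7 = 6 is not < a5 = 4 — violated.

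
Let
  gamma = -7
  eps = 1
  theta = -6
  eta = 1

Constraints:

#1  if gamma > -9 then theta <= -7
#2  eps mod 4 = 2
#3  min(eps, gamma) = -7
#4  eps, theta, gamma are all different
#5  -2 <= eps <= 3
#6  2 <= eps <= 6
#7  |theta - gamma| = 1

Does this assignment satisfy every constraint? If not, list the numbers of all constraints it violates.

#1 gamma = -7 > -9, so we need theta ≤ -7; but theta = -6 > -7  no
#2 1 mod 4 = 1, not 2  no
#3 min(1, -7) = -7  yes
#4 values 1, -6, -7 are pairwise distinct  yes
#5 eps = 1 lies in [-2, 3]  yes
#6 eps = 1 is outside [2, 6]  no
#7 |-6 - (-7)| = 1  yes

Violated: 1, 2, and 6.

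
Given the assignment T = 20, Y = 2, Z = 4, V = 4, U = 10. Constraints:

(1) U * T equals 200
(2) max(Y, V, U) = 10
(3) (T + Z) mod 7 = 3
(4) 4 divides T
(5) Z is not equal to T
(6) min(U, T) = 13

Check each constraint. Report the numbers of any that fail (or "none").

No — constraint 6 is not satisfied.

(1) U * T = 10 * 20 = 200 — holds.
(2) max(2, 4, 10) = 10 — holds.
(3) T + Z = 24; 24 mod 7 = 3 — holds.
(4) 20 / 4 = 5, so 4 divides 20 — holds.
(5) Z = 4, T = 20; distinct — holds.
(6) min(10, 20) = 10, not 13 — does not hold.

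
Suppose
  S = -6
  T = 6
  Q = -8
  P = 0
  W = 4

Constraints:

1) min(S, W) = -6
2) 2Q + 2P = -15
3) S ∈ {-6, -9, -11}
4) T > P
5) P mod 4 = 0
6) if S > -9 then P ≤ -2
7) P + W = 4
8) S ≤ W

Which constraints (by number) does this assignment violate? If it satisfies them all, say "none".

1) min(-6, 4) = -6  OK
2) 2Q + 2P = 2(-8) + 2(0) = -16, not -15  FAIL
3) S = -6 is in {-6, -9, -11}  OK
4) T = 6, P = 0; 6 > 0  OK
5) 0 mod 4 = 0  OK
6) S = -6 > -9, so we need P ≤ -2; but P = 0 > -2  FAIL
7) P + W = 0 + 4 = 4  OK
8) S = -6, W = 4; -6 ≤ 4  OK

Violated: 2 and 6.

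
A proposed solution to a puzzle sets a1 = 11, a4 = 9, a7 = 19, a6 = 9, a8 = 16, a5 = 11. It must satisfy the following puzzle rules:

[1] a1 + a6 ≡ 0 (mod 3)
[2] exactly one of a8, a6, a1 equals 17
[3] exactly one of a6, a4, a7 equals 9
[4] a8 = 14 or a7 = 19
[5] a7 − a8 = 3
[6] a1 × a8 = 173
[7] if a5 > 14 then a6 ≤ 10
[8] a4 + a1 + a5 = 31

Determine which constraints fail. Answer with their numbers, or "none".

No — constraints 1, 2, 3, and 6 are not satisfied.

[1] a1 + a6 = 20; 20 mod 3 = 2, not 0 — violated.
[2] a8=16, a6=9, a1=11; 0 of them equal 17, not exactly one — violated.
[3] a6=9, a4=9, a7=19; 2 of them equal 9, not exactly one — violated.
[4] a8 = 16 ≠ 14, but a7 = 19 = 19 (second disjunct) — satisfied.
[5] a7 − a8 = 19 − 16 = 3 — satisfied.
[6] a1 × a8 = 11 × 16 = 176, not 173 — violated.
[7] a5 = 11, not > 14; antecedent false, conditional vacuously true — satisfied.
[8] a4 + a1 + a5 = 9 + 11 + 11 = 31 — satisfied.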